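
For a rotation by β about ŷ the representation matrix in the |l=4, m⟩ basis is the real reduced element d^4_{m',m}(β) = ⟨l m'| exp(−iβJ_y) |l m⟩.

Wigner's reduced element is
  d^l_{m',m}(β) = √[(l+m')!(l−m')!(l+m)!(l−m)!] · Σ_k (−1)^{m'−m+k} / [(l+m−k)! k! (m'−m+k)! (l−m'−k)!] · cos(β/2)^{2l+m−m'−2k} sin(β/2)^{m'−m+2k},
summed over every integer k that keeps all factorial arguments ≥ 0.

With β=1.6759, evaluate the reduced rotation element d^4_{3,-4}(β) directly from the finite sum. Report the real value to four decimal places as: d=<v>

d^4_{3,-4}(β=1.6759) via Wigner's sum:
c=cos(1.6759/2)=0.668988, s=sin(1.6759/2)=0.743273; N=√[5040·1·1·40320]=14255.272709
k: max(0,(-4)−(3))=0 … min(4+(-4),4−(3))=0
  k=0: (−1)^7·14255.2727/(5040)·0.6690^1·0.7433^7 = -0.237139
d^4_{3,-4}(1.6759) = -0.237139

d=-0.2371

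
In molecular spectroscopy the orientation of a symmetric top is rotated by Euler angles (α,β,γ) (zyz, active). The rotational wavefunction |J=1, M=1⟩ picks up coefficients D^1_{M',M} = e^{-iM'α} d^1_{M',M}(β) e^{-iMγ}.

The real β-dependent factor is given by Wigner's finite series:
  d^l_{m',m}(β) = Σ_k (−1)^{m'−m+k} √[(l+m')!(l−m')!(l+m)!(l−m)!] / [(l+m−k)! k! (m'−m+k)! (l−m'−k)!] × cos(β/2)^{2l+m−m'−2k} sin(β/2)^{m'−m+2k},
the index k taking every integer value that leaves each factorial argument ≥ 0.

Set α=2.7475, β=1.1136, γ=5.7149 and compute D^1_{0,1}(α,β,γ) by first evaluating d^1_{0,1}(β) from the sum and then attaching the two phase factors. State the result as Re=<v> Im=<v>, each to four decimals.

Split into d^1_{0,1}(β=1.1136) × two z-phases.
c=cos(1.1136/2)=0.848951, s=sin(1.1136/2)=0.528472; N=√[1·1·2·1]=1.414214
Admissible k: 1..1 (factorial args all ≥0)
  k=1: (−1)^0·1.4142/(1)·0.8490^1·0.5285^1 = +0.634482
d^1_{0,1}(1.1136) = +0.634482
Phases: e^{-i·(0)·2.7475}=+1.000000+0.000000i, e^{-i·(1)·5.7149}=+0.842825+0.538188i ⇒ D=+0.534758+0.341471i

Re=0.5348 Im=0.3415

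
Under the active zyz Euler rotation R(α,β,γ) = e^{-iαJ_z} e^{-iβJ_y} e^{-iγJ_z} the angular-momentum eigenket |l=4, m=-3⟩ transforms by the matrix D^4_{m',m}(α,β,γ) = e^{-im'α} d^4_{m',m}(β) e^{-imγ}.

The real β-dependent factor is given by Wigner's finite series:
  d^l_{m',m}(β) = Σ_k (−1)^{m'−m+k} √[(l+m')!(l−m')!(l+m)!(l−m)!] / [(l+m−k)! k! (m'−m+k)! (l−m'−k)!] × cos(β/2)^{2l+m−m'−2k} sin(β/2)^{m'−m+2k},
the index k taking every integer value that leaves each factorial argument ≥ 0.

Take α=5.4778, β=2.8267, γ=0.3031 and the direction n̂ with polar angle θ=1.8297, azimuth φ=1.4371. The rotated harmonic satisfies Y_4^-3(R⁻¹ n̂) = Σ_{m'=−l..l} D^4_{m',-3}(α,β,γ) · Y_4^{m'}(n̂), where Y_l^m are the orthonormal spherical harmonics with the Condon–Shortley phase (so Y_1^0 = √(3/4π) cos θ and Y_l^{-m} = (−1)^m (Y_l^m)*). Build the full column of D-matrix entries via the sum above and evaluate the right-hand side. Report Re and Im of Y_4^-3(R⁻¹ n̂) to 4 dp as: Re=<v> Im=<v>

Re=-0.0071 Im=-0.0708

Need the full column D^4_{m',-3} for m'=−4..4 at α=5.4778, β=2.8267, γ=0.3031.
cos(β/2)=0.156797, sin(β/2)=0.987631
d^4_{-4,-3}: single k=1 term ⇒ +0.000007;  D = -0.000004-0.000005i
d^4_{-3,-3}: k∈[0..1] ⇒ +0.000000 -0.000101 = -0.000101;  D = -0.000006+0.000101i
d^4_{-2,-3}: k∈[0..1] ⇒ -0.000009 +0.001025 = +0.001016;  D = +0.000776-0.000656i
d^4_{-1,-3}: k∈[0..1] ⇒ +0.000115 -0.007608 = -0.007492;  D = -0.007452-0.000777i
d^4_{0,-3}: k∈[0..1] ⇒ -0.001080 +0.042860 = +0.041779;  D = +0.025665+0.032967i
d^4_{1,-3}: k∈[0..1] ⇒ +0.007608 -0.181097 = -0.173490;  D = +0.024877-0.171697i
d^4_{2,-3}: k∈[0..1] ⇒ -0.040660 +0.537729 = +0.497069;  D = -0.404114+0.289430i
d^4_{3,-3}: k∈[0..1] ⇒ +0.159713 -0.905227 = -0.745514;  D = +0.732948+0.136302i
d^4_{4,-3}: single k=0 term ⇒ -0.406485;  D = +0.223289+0.339664i
Y_4^{m'}(θ=1.8297,φ=1.4371) and Σ D·Y over m':
  (-0.0000-0.0000i)·(+0.3325+0.1969i)  (-0.0000+0.0001i)·(+0.1130-0.2665i)  (+0.0008-0.0007i)·(+0.1632+0.0447i)  (-0.0075-0.0008i)·(+0.0397-0.2949i)  (+0.0257+0.0330i)·(+0.1252+0.0000i)  (+0.0249-0.1717i)·(-0.0397-0.2949i)  (-0.4041+0.2894i)·(+0.1632-0.0447i)  (+0.7329+0.1363i)·(-0.1130-0.2665i)  (+0.2233+0.3397i)·(+0.3325-0.1969i)
Y_4^-3(R⁻¹ n̂) = -0.007121-0.070786i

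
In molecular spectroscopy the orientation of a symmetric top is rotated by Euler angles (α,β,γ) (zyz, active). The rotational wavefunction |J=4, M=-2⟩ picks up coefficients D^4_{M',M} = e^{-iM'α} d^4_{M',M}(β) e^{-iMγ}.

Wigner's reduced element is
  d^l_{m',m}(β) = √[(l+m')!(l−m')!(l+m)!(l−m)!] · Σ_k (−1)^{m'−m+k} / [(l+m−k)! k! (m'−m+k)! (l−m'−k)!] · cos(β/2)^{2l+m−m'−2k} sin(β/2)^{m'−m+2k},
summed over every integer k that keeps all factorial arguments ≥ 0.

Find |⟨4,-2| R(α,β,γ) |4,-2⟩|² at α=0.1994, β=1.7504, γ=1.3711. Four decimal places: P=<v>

Split into d^4_{-2,-2}(β=1.7504) × two z-phases.
With c≡cos(β/2)=0.640843 and s≡sin(β/2)=0.767672, N=[2·720·2·720]^{1/2}=1440.000000
Admissible k: 0..2 (factorial args all ≥0)
  k=0: (−1)^0·1440.0000/(1440)·0.6408^8·0.7677^0 = +0.028446
  k=1: (−1)^1·1440.0000/(120)·0.6408^6·0.7677^2 = -0.489828
  k=2: (−1)^2·1440.0000/(96)·0.6408^4·0.7677^4 = +0.878620
d^4_{-2,-2}(1.7504) = +0.028446 -0.489828 +0.878620 = +0.417237
|D^4_{-2,-2}|² = |d^4_{-2,-2}(β)|² = (+0.417237)² = 0.174087 (the z-rotation phases have unit modulus)

P=0.1741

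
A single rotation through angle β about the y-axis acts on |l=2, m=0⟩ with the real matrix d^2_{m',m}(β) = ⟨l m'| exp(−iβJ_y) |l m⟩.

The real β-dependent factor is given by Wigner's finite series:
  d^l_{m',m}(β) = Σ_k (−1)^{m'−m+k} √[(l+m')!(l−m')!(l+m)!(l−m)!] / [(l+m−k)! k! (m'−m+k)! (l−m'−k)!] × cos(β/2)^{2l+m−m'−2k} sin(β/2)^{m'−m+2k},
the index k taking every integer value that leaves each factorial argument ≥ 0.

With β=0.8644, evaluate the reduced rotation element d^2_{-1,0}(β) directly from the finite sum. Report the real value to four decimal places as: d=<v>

d=0.6047

d^2_{-1,0}(β=0.8644) via Wigner's sum:
c=cos(0.8644/2)=0.908046, s=sin(0.8644/2)=0.418870; N=√[1·6·2·2]=4.898979
k∈{1,2} keeps every argument non-negative
  k=1: (−1)^0·4.8990/(2)·0.9080^3·0.4189^1 = +0.768208
  k=2: (−1)^1·4.8990/(2)·0.9080^1·0.4189^3 = -0.163463
d^2_{-1,0}(0.8644) = +0.768208 -0.163463 = +0.604744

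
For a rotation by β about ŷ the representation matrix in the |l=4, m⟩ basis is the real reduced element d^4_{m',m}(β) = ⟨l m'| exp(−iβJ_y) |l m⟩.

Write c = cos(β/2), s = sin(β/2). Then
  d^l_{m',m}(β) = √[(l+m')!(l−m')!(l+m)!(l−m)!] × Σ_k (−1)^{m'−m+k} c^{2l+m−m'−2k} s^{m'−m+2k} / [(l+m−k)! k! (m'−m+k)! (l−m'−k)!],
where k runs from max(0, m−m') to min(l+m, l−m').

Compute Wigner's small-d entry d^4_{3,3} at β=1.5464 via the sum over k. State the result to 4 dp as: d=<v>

d=-0.3900

d^4_{3,3}(β=1.5464) via Wigner's sum:
Half-angle: c=0.715679, s=0.698429. N=√(5040·1·5040·1)=5040.000000
The bounds max(0,m−m')=0 and min(l+m,l−m')=1 give 2 terms
  k=0: (−1)^0·5040.0000/(5040)·0.7157^8·0.6984^0 = +0.068825
  k=1: (−1)^1·5040.0000/(720)·0.7157^6·0.6984^2 = -0.458832
d^4_{3,3}(1.5464) = +0.068825 -0.458832 = -0.390007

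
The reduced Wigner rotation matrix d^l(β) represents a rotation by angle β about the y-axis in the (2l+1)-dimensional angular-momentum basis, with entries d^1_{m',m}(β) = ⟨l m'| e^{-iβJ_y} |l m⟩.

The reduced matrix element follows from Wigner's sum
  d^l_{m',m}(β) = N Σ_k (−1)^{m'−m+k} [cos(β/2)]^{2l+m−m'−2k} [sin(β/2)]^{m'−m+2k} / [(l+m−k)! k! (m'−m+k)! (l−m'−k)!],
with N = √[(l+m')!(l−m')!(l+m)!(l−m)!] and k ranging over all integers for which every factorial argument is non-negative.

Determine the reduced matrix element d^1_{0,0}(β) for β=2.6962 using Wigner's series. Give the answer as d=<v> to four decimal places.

d^1_{0,0}(β=2.6962) via Wigner's sum:
c=cos(2.6962/2)=0.220860, s=sin(2.6962/2)=0.975305; N=√[1·1·1·1]=1.000000
k: max(0,(0)−(0))=0 … min(1+(0),1−(0))=1
  k=0: (−1)^0·1.0000/(1)·0.2209^2·0.9753^0 = +0.048779
  k=1: (−1)^1·1.0000/(1)·0.2209^0·0.9753^2 = -0.951221
d^1_{0,0}(2.6962) = +0.048779 -0.951221 = -0.902442

d=-0.9024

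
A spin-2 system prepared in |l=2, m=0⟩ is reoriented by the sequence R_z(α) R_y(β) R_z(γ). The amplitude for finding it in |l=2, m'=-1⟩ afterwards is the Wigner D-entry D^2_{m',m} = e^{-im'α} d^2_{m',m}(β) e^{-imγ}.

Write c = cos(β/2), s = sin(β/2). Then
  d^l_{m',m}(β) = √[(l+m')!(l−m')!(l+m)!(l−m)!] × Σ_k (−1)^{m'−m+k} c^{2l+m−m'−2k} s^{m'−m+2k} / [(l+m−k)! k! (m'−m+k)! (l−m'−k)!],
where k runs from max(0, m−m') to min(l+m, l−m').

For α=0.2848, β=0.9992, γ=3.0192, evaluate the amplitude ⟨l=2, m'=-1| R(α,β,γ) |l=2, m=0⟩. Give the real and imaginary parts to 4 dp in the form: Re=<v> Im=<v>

Re=0.5348 Im=0.1566

First d^2_{-1,0}(β=0.9992), then the phase factors e^{-i(-1)α} and e^{-i(0)γ}:
With c≡cos(β/2)=0.877774 and s≡sin(β/2)=0.479074, N=[1·6·2·2]^{1/2}=4.898979
The bounds max(0,m−m')=1 and min(l+m,l−m')=2 give 2 terms
  k=1: (−1)^0·4.8990/(2)·0.8778^3·0.4791^1 = +0.793647
  k=2: (−1)^1·4.8990/(2)·0.8778^1·0.4791^3 = -0.236411
d^2_{-1,0}(0.9992) = +0.793647 -0.236411 = +0.557236
Phases: e^{-i·(-1)·0.2848}=+0.959718+0.280966i, e^{-i·(0)·3.0192}=+1.000000+0.000000i ⇒ D=+0.534789+0.156564i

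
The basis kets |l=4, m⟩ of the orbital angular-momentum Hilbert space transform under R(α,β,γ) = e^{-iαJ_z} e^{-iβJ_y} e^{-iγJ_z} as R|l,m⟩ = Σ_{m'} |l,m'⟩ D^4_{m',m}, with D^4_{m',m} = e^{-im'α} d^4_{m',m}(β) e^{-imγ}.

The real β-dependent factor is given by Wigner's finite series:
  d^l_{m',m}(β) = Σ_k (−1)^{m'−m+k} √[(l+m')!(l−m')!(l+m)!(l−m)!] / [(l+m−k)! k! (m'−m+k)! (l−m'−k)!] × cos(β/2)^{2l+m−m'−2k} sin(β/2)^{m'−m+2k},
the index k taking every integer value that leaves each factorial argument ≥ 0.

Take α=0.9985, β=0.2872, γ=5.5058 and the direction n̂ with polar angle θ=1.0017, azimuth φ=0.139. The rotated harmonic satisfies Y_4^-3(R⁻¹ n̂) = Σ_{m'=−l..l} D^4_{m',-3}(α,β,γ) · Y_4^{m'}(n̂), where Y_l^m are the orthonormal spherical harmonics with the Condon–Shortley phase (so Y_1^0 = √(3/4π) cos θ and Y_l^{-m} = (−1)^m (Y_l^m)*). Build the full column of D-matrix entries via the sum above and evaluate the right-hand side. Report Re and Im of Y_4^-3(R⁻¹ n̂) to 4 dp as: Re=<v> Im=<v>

Need the full column D^4_{m',-3} for m'=−4..4 at α=0.9985, β=0.2872, γ=5.5058.
cos(β/2)=0.989707, sin(β/2)=0.143107
d^4_{-4,-3}: single k=1 term ⇒ +0.376490;  D = -0.034231+0.374930i
d^4_{-3,-3}: k∈[0..1] ⇒ +0.920564 -0.134729 = +0.785835;  D = +0.619189+0.483882i
d^4_{-2,-3}: k∈[0..1] ⇒ -0.498049 +0.031239 = -0.466810;  D = -0.440836+0.153541i
d^4_{-1,-3}: k∈[0..1] ⇒ +0.152768 -0.005323 = +0.147445;  D = +0.034638-0.143318i
d^4_{0,-3}: k∈[0..1] ⇒ -0.032929 +0.000688 = -0.032241;  D = +0.022243+0.023339i
d^4_{1,-3}: k∈[0..1] ⇒ +0.005323 -0.000067 = +0.005257;  D = -0.005163+0.000988i
d^4_{2,-3}: k∈[0..1] ⇒ -0.000653 +0.000005 = -0.000649;  D = +0.000243-0.000602i
d^4_{3,-3}: k∈[0..1] ⇒ +0.000059 -0.000000 = +0.000059;  D = +0.000034+0.000048i
d^4_{4,-3}: single k=0 term ⇒ -0.000003;  D = -0.000003+0.000000i
Y_4^{m'}(θ=1.0017,φ=0.139) and Σ D·Y over m':
  (-0.0342+0.3749i)·(+0.1893-0.1176i)  (+0.6192+0.4839i)·(+0.3686-0.1633i)  (-0.4408+0.1535i)·(+0.2357-0.0673i)  (+0.0346-0.1433i)·(-0.2057+0.0288i)  (+0.0222+0.0233i)·(-0.2920+0.0000i)  (-0.0052+0.0010i)·(+0.2057+0.0288i)  (+0.0002-0.0006i)·(+0.2357+0.0673i)  (+0.0000+0.0000i)·(-0.3686-0.1633i)  (-0.0000+0.0000i)·(+0.1893+0.1176i)
Y_4^-3(R⁻¹ n̂) = +0.240813+0.241680i

Re=0.2408 Im=0.2417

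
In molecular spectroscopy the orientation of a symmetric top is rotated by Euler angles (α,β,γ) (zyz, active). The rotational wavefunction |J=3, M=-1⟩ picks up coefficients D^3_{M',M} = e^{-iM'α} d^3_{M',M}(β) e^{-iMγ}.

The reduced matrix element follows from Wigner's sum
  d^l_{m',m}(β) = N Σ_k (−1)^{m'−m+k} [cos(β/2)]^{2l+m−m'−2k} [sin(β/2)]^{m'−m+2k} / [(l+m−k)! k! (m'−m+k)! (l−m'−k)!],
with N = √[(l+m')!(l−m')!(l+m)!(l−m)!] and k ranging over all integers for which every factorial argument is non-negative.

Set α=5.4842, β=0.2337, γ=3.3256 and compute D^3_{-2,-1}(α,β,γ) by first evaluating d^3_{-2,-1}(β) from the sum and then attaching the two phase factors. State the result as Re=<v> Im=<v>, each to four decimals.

Re=-0.0541 Im=0.3422

Split into d^3_{-2,-1}(β=0.2337) × two z-phases.
Half-angle: c=0.993181, s=0.116584. N=√(1·120·2·24)=75.894664
Admissible k: 1..2 (factorial args all ≥0)
  k=1: (−1)^0·75.8947/(24)·0.9932^5·0.1166^1 = +0.356272
  k=2: (−1)^1·75.8947/(12)·0.9932^3·0.1166^3 = -0.009818
d^3_{-2,-1}(0.2337) = +0.356272 -0.009818 = +0.346454
Attach z-rotation phases: D = e^{-i(-2)(5.4842)}·(+0.346454)·e^{-i(-1)(3.3256)} = -0.054113+0.342202i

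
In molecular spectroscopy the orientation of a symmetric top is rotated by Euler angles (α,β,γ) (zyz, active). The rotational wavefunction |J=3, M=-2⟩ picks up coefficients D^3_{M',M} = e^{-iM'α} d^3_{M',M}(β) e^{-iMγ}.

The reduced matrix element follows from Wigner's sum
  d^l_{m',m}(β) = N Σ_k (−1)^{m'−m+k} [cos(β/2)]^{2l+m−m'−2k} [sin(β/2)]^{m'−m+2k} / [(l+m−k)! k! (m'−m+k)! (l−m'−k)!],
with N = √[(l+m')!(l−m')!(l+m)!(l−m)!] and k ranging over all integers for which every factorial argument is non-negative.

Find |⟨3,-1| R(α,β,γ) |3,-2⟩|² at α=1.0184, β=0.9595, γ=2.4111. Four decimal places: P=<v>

First d^3_{-1,-2}(β=0.9595), then the phase factors e^{-i(-1)α} and e^{-i(-2)γ}:
With c≡cos(β/2)=0.887110 and s≡sin(β/2)=0.461557, N=[2·24·1·120]^{1/2}=75.894664
The bounds max(0,m−m')=0 and min(l+m,l−m')=1 give 2 terms
  k=0: (−1)^1·75.8947/(24)·0.8871^5·0.4616^1 = -0.801888
  k=1: (−1)^2·75.8947/(12)·0.8871^3·0.4616^3 = +0.434150
d^3_{-1,-2}(0.9595) = -0.801888 +0.434150 = -0.367738
|D^3_{-1,-2}|² = |d^3_{-1,-2}(β)|² = (-0.367738)² = 0.135231 (the z-rotation phases have unit modulus)

P=0.1352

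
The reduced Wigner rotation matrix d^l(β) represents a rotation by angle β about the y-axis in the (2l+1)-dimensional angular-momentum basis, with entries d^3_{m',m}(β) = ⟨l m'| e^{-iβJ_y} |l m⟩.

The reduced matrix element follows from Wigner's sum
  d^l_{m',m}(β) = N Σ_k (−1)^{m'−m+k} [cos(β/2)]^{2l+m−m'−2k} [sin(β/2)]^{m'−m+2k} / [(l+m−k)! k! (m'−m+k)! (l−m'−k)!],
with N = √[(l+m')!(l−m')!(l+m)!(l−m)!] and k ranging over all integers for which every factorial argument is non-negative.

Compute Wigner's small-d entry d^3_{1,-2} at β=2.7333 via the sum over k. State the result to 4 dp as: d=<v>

d=0.5278

d^3_{1,-2}(β=2.7333) via Wigner's sum:
With c≡cos(β/2)=0.202731 and s≡sin(β/2)=0.979234, N=[24·2·1·120]^{1/2}=75.894664
k∈{0,1} keeps every argument non-negative
  k=0: (−1)^3·75.8947/(12)·0.2027^3·0.9792^3 = -0.049483
  k=1: (−1)^4·75.8947/(24)·0.2027^1·0.9792^5 = +0.577237
d^3_{1,-2}(2.7333) = -0.049483 +0.577237 = +0.527754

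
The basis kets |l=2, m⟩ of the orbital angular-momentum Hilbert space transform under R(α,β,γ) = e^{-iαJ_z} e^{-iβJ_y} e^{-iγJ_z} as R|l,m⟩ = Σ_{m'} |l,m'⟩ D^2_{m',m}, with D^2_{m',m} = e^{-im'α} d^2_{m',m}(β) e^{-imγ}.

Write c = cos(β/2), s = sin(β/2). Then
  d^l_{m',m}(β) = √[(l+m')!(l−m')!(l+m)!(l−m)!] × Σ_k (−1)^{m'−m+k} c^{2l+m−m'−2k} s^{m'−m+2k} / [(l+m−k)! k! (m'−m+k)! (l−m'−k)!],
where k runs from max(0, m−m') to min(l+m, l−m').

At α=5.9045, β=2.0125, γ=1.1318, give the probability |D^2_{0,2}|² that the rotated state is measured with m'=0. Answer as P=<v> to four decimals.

P=0.2505

First d^2_{0,2}(β=2.0125), then the phase factors e^{-i(0)α} and e^{-i(2)γ}:
Half-angle: c=0.535033, s=0.844831. N=√(2·2·24·1)=9.797959
k: max(0,(2)−(0))=2 … min(2+(2),2−(0))=2
  k=2: (−1)^0·9.7980/(4)·0.5350^2·0.8448^2 = +0.500468
d^2_{0,2}(2.0125) = +0.500468
|D^2_{0,2}|² = |d^2_{0,2}(β)|² = (+0.500468)² = 0.250468 (the z-rotation phases have unit modulus)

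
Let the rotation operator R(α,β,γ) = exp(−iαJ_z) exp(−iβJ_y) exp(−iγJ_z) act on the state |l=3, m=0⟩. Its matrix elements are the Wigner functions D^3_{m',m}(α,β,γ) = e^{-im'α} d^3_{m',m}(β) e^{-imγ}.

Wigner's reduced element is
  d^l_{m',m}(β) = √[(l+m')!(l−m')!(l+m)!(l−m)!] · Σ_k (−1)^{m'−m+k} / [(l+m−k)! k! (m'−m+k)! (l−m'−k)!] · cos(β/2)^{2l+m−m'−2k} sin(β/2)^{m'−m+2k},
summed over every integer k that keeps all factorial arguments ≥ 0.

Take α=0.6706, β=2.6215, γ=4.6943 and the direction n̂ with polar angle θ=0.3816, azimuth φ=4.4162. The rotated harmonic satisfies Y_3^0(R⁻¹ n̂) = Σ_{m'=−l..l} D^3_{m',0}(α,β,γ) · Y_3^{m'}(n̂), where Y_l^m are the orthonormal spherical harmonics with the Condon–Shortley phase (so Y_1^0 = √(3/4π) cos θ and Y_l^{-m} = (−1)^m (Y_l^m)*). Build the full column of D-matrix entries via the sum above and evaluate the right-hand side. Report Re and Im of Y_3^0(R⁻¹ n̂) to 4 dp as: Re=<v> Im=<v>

Re=-0.5667 Im=0.0000

Need the full column D^3_{m',0} for m'=−3..3 at α=0.6706, β=2.6215, γ=4.6943.
cos(β/2)=0.257125, sin(β/2)=0.966378
d^3_{-3,0}: single k=3 term ⇒ +0.068611;  D = -0.029286+0.062046i
d^3_{-2,0}: k∈[2..3] ⇒ +0.022358 -0.315819 = -0.293461;  D = -0.066787-0.285760i
d^3_{-1,0}: k∈[1..3] ⇒ +0.003762 -0.159436 +0.750708 = +0.595033;  D = +0.466178+0.369787i
d^3_{0,0}: k∈[0..3] ⇒ +0.000289 -0.036738 +0.518944 -0.814484 = -0.331989;  D = -0.331989+0.000000i
d^3_{1,0}: k∈[0..2] ⇒ -0.003762 +0.159436 -0.750708 = -0.595033;  D = -0.466178+0.369787i
d^3_{2,0}: k∈[0..1] ⇒ +0.022358 -0.315819 = -0.293461;  D = -0.066787+0.285760i
d^3_{3,0}: single k=0 term ⇒ -0.068611;  D = +0.029286+0.062046i
Y_3^{m'}(θ=0.3816,φ=4.4162) and Σ D·Y over m':
  (-0.0293+0.0620i)·(+0.0167-0.0136i)  (-0.0668-0.2858i)·(-0.1091-0.0734i)  (+0.4662+0.3698i)·(-0.1162+0.3806i)  (-0.3320+0.0000i)·(+0.4525+0.0000i)  (-0.4662+0.3698i)·(+0.1162+0.3806i)  (-0.0668+0.2858i)·(-0.1091+0.0734i)  (+0.0293+0.0620i)·(-0.0167-0.0136i)
Y_3^0(R⁻¹ n̂) = -0.566722-0.000000i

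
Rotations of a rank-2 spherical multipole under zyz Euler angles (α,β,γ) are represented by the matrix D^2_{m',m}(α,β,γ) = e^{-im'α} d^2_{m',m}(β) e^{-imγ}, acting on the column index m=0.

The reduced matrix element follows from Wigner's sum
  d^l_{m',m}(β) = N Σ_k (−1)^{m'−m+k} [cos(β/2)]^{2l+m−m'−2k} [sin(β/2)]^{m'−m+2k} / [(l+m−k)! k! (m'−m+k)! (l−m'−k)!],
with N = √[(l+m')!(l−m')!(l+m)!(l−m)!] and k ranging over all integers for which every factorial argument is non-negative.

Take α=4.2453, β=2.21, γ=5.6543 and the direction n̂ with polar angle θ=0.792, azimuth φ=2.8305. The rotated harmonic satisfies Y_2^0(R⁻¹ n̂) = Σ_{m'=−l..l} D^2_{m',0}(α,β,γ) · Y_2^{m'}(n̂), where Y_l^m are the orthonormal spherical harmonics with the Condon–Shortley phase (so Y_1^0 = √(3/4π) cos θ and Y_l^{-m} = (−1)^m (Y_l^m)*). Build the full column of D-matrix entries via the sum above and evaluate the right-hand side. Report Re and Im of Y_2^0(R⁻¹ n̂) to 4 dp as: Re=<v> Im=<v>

Need the full column D^2_{m',0} for m'=−2..2 at α=4.2453, β=2.21, γ=5.6543.
cos(β/2)=0.449134, sin(β/2)=0.893464
d^2_{-2,0}: single k=2 term ⇒ +0.394442;  D = -0.234487+0.317175i
d^2_{-1,0}: k∈[1..2] ⇒ +0.198281 -0.784663 = -0.586382;  D = +0.264041+0.523571i
d^2_{0,0}: k∈[0..2] ⇒ +0.040692 -0.644120 +0.637248 = +0.033820;  D = +0.033820+0.000000i
d^2_{1,0}: k∈[0..1] ⇒ -0.198281 +0.784663 = +0.586382;  D = -0.264041+0.523571i
d^2_{2,0}: single k=0 term ⇒ +0.394442;  D = -0.234487-0.317175i
Y_2^{m'}(θ=0.792,φ=2.8305) and Σ D·Y over m':
  (-0.2345+0.3172i)·(+0.1590+0.1140i)  (+0.2640+0.5236i)·(-0.3677-0.1182i)  (+0.0338+0.0000i)·(+0.1514+0.0000i)  (-0.2640+0.5236i)·(+0.3677-0.1182i)  (-0.2345-0.3172i)·(+0.1590-0.1140i)
Y_2^0(R⁻¹ n̂) = -0.212175+0.000000i

Re=-0.2122 Im=0.0000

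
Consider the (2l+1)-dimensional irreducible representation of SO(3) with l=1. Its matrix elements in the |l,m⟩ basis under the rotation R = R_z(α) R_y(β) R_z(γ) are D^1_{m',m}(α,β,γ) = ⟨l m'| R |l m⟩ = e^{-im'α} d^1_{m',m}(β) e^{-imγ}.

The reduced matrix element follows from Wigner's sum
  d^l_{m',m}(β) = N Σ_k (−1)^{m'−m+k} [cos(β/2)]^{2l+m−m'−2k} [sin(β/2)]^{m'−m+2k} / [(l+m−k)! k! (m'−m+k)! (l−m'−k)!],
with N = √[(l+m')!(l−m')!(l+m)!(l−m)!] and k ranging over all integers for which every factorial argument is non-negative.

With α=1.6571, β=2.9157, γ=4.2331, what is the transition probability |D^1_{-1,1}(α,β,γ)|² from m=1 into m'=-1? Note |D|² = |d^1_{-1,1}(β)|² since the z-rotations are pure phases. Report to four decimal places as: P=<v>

Split into d^1_{-1,1}(β=2.9157) × two z-phases.
With c≡cos(β/2)=0.112706 and s≡sin(β/2)=0.993628, N=[1·2·2·1]^{1/2}=2.000000
k∈{2} keeps every argument non-negative
  k=2: (−1)^0·2.0000/(2)·0.1127^0·0.9936^2 = +0.987297
d^1_{-1,1}(2.9157) = +0.987297
|D^1_{-1,1}|² = |d^1_{-1,1}(β)|² = (+0.987297)² = 0.974756 (the z-rotation phases have unit modulus)

P=0.9748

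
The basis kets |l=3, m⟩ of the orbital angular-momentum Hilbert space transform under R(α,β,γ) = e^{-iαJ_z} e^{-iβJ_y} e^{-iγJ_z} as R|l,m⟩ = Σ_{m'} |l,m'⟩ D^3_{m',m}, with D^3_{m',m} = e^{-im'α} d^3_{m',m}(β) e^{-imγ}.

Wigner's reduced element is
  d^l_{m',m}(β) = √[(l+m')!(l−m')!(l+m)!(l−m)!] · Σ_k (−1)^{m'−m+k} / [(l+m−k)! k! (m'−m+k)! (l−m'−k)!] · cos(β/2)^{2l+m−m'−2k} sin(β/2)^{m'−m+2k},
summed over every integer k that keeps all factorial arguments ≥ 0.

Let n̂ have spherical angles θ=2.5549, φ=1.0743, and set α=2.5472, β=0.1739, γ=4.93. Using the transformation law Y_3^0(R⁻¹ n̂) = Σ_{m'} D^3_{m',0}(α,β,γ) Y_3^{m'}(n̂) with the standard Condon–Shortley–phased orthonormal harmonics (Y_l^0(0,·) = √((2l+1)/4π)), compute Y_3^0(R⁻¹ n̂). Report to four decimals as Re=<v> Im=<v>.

Re=-0.0870 Im=0.0000

Need the full column D^3_{m',0} for m'=−3..3 at α=2.5472, β=0.1739, γ=4.93.
cos(β/2)=0.996222, sin(β/2)=0.086840
d^3_{-3,0}: single k=3 term ⇒ +0.002896;  D = +0.000610+0.002831i
d^3_{-2,0}: k∈[2..3] ⇒ +0.040685 -0.000309 = +0.040375;  D = +0.015051-0.037465i
d^3_{-1,0}: k∈[1..3] ⇒ +0.295185 -0.006729 +0.000017 = +0.288473;  D = -0.238997+0.161546i
d^3_{0,0}: k∈[0..3] ⇒ +0.977546 -0.066852 +0.000508 -0.000000 = +0.911202;  D = +0.911202+0.000000i
d^3_{1,0}: k∈[0..2] ⇒ -0.295185 +0.006729 -0.000017 = -0.288473;  D = +0.238997+0.161546i
d^3_{2,0}: k∈[0..1] ⇒ +0.040685 -0.000309 = +0.040375;  D = +0.015051+0.037465i
d^3_{3,0}: single k=0 term ⇒ -0.002896;  D = -0.000610+0.002831i
Y_3^{m'}(θ=2.5549,φ=1.0743) and Σ D·Y over m':
  (+0.0006+0.0028i)·(-0.0706+0.0057i)  (+0.0151-0.0375i)·(+0.1425+0.2185i)  (-0.2390+0.1615i)·(+0.2103-0.3882i)  (+0.9112+0.0000i)·(-0.1453+0.0000i)  (+0.2390+0.1615i)·(-0.2103-0.3882i)  (+0.0151+0.0375i)·(+0.1425-0.2185i)  (-0.0006+0.0028i)·(+0.0706+0.0057i)
Y_3^0(R⁻¹ n̂) = -0.086970-0.000000i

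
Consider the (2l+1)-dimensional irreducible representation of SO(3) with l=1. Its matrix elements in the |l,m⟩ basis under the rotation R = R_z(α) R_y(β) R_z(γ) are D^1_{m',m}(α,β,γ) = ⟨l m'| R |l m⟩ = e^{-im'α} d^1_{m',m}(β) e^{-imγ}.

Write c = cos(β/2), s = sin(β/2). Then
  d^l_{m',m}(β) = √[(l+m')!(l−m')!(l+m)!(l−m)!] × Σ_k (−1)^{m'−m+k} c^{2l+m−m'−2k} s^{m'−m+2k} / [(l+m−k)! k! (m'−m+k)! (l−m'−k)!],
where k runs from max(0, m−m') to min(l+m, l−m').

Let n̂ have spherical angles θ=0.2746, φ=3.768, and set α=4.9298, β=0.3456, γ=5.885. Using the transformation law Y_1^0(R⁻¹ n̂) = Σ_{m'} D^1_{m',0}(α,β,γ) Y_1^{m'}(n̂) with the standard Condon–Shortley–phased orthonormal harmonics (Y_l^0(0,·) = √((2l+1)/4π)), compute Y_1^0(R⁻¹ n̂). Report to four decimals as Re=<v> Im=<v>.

Re=0.4603 Im=0.0000

Need the full column D^1_{m',0} for m'=−1..1 at α=4.9298, β=0.3456, γ=5.885.
cos(β/2)=0.985107, sin(β/2)=0.171941
d^1_{-1,0}: single k=1 term ⇒ +0.239540;  D = +0.051669-0.233901i
d^1_{0,0}: k∈[0..1] ⇒ +0.970436 -0.029564 = +0.940872;  D = +0.940872+0.000000i
d^1_{1,0}: single k=0 term ⇒ -0.239540;  D = -0.051669-0.233901i
Y_1^{m'}(θ=0.2746,φ=3.768) and Σ D·Y over m':
  (+0.0517-0.2339i)·(-0.0759+0.0549i)  (+0.9409+0.0000i)·(+0.4703+0.0000i)  (-0.0517-0.2339i)·(+0.0759+0.0549i)
Y_1^0(R⁻¹ n̂) = +0.460338+0.000000i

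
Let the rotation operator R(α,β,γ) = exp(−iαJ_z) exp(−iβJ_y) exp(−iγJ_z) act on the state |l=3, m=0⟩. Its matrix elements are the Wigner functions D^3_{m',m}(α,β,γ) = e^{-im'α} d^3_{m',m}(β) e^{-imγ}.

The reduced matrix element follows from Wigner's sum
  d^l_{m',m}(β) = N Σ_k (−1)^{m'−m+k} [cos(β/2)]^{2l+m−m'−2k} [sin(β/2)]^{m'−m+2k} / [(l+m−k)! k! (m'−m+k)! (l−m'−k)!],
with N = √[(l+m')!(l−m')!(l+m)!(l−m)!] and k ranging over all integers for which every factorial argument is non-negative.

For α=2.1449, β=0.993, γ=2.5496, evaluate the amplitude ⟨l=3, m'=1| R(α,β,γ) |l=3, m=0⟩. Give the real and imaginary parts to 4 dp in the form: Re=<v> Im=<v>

D^3_{1,0}(2.1449,0.993,2.5496) = e^{-i·1·2.1449}·d^3_{1,0}(0.993)·e^{-i·0·2.5496}. Compute d first:
Half-angle: c=0.879255, s=0.476351. N=√(24·2·6·6)=41.569219
Admissible k: 0..2 (factorial args all ≥0)
  k=0: (−1)^1·41.5692/(12)·0.8793^5·0.4764^1 = -0.867146
  k=1: (−1)^2·41.5692/(4)·0.8793^3·0.4764^3 = +0.763551
  k=2: (−1)^3·41.5692/(12)·0.8793^1·0.4764^5 = -0.074704
d^3_{1,0}(0.993) = -0.867146 +0.763551 -0.074704 = -0.178299
D = (-0.543082-0.839679i)·(-0.178299)·(+1.000000+0.000000i) = +0.096831+0.149714i

Re=0.0968 Im=0.1497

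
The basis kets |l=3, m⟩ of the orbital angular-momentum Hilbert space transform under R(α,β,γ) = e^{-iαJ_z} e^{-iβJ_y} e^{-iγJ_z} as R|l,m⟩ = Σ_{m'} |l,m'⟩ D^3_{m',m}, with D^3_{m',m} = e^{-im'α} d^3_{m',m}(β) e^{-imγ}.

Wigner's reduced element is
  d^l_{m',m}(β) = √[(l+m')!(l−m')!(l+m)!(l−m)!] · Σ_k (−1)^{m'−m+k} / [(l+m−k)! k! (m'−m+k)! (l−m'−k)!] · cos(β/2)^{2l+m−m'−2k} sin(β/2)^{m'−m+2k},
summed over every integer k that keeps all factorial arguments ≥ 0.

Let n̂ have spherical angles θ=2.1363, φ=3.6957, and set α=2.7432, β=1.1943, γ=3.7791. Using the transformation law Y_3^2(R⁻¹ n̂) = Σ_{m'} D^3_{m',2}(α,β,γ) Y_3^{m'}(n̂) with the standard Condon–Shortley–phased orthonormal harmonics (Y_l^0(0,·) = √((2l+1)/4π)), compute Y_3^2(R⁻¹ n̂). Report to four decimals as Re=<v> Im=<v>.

Need the full column D^3_{m',2} for m'=−3..3 at α=2.7432, β=1.1943, γ=3.7791.
cos(β/2)=0.826941, sin(β/2)=0.562288
d^3_{-3,2}: single k=5 term ⇒ +0.113853;  D = +0.089141+0.070826i
d^3_{-2,2}: k∈[4..5] ⇒ +0.341786 -0.031605 = +0.310182;  D = -0.148982-0.272061i
d^3_{-1,2}: k∈[3..4] ⇒ +0.635815 -0.146984 = +0.488831;  D = +0.050072+0.486260i
d^3_{0,2}: k∈[2..3] ⇒ +0.809799 -0.374408 = +0.435391;  D = +0.126911-0.416484i
d^3_{1,2}: k∈[1..2] ⇒ +0.687595 -0.635815 = +0.051780;  D = -0.033126+0.039797i
d^3_{2,2}: k∈[0..1] ⇒ +0.319778 -0.739242 = -0.419464;  D = -0.372405+0.193041i
d^3_{3,2}: single k=0 term ⇒ -0.532609;  D = +0.530912-0.042477i
Y_3^{m'}(θ=2.1363,φ=3.6957) and Σ D·Y over m':
  (+0.0891+0.0708i)·(+0.0230+0.2501i)  (-0.1490-0.2721i)·(-0.1742+0.3494i)  (+0.0501+0.4863i)·(-0.1011+0.0625i)  (+0.1269-0.4165i)·(+0.3128+0.0000i)  (-0.0331+0.0398i)·(+0.1011+0.0625i)  (-0.3724+0.1930i)·(-0.1742-0.3494i)  (+0.5309-0.0425i)·(-0.0230+0.2501i)
Y_3^2(R⁻¹ n̂) = +0.234477+0.075127i

Re=0.2345 Im=0.0751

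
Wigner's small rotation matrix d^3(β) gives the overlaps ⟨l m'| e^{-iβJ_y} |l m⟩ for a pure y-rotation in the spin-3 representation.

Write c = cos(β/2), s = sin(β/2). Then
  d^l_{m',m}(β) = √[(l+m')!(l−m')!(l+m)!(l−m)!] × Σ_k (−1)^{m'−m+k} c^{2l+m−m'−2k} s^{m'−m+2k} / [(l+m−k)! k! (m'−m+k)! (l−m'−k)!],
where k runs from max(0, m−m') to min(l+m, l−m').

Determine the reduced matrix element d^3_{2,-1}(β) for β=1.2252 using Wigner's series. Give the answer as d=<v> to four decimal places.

d=-0.4959

d^3_{2,-1}(β=1.2252) via Wigner's sum:
With c≡cos(β/2)=0.818156 and s≡sin(β/2)=0.574997, N=[120·1·2·24]^{1/2}=75.894664
k: max(0,(-1)−(2))=0 … min(3+(-1),3−(2))=1
  k=0: (−1)^3·75.8947/(12)·0.8182^3·0.5750^3 = -0.658467
  k=1: (−1)^4·75.8947/(24)·0.8182^1·0.5750^5 = +0.162616
d^3_{2,-1}(1.2252) = -0.658467 +0.162616 = -0.495851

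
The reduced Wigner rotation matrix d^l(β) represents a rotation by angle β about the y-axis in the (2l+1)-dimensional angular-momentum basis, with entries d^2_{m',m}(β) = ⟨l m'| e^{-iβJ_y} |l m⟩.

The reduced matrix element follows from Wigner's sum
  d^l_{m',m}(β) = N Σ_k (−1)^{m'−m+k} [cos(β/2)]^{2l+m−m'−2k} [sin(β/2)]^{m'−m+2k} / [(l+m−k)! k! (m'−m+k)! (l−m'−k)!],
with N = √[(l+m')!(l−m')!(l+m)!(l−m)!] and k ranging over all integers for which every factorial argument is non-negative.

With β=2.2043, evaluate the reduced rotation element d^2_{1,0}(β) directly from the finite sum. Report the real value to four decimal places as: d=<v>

d^2_{1,0}(β=2.2043) via Wigner's sum:
Half-angle: c=0.451679, s=0.892181. N=√(6·1·2·2)=4.898979
Admissible k: 0..1 (factorial args all ≥0)
  k=0: (−1)^1·4.8990/(2)·0.4517^3·0.8922^1 = -0.201381
  k=1: (−1)^2·4.8990/(2)·0.4517^1·0.8922^3 = +0.785713
d^2_{1,0}(2.2043) = -0.201381 +0.785713 = +0.584332

d=0.5843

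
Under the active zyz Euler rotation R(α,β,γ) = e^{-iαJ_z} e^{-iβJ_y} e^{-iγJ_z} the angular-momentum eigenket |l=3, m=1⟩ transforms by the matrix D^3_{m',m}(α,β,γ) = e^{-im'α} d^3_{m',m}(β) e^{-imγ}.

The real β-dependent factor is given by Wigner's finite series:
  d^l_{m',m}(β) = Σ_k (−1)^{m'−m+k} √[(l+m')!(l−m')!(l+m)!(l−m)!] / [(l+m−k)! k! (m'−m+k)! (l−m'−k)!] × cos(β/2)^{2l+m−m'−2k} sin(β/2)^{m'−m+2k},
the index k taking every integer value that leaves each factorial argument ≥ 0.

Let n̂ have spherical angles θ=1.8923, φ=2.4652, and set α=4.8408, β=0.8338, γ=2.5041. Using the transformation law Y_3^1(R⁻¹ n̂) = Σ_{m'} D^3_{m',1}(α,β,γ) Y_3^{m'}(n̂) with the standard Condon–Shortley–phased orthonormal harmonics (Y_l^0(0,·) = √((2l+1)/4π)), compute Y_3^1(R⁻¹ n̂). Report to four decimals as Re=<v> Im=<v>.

Re=0.1075 Im=-0.3390

Need the full column D^3_{m',1} for m'=−3..3 at α=4.8408, β=0.8338, γ=2.5041.
cos(β/2)=0.914349, sin(β/2)=0.404928
d^3_{-3,1}: single k=4 term ⇒ +0.087052;  D = +0.074302-0.045358i
d^3_{-2,1}: k∈[3..4] ⇒ +0.320995 -0.031478 = +0.289518;  D = +0.181254+0.225760i
d^3_{-1,1}: k∈[2..4] ⇒ +0.687629 -0.179814 +0.004408 = +0.512222;  D = -0.355067+0.369188i
d^3_{0,1}: k∈[1..3] ⇒ +0.896453 -0.527449 +0.034482 = +0.403486;  D = -0.324237-0.240148i
d^3_{1,1}: k∈[0..2] ⇒ +0.584347 -0.916838 +0.134861 = -0.197630;  D = -0.096320+0.172569i
d^3_{2,1}: k∈[0..1] ⇒ -0.818346 +0.320995 = -0.497350;  D = -0.461748-0.184787i
d^3_{3,1}: single k=0 term ⇒ +0.443862;  D = -0.110785+0.429815i
Y_3^{m'}(θ=1.8923,φ=2.4652) and Σ D·Y over m':
  (+0.0743-0.0454i)·(+0.1577-0.3195i)  (+0.1813+0.2258i)·(-0.0629-0.2838i)  (-0.3551+0.3692i)·(+0.1197+0.0961i)  (-0.3242-0.2401i)·(+0.2949+0.0000i)  (-0.0963+0.1726i)·(-0.1197+0.0961i)  (-0.4617-0.1848i)·(-0.0629+0.2838i)  (-0.1108+0.4298i)·(-0.1577-0.3195i)
Y_3^1(R⁻¹ n̂) = +0.107521-0.338991i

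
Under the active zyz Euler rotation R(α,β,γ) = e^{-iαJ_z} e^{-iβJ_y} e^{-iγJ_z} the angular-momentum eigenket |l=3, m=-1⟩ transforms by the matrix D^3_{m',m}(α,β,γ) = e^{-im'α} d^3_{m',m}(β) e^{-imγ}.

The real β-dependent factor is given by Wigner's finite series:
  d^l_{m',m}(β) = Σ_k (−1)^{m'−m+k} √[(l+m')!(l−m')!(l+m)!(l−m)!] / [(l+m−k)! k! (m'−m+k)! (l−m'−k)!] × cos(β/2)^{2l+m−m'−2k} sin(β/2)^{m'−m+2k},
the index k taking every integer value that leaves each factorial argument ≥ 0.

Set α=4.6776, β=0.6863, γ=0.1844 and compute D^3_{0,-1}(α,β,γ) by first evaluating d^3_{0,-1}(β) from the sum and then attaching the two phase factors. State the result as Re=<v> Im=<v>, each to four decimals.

Split into d^3_{0,-1}(β=0.6863) × two z-phases.
With c≡cos(β/2)=0.941700 and s≡sin(β/2)=0.336455, N=[6·6·2·24]^{1/2}=41.569219
The bounds max(0,m−m')=0 and min(l+m,l−m')=2 give 3 terms
  k=0: (−1)^1·41.5692/(12)·0.9417^5·0.3365^1 = -0.863136
  k=1: (−1)^2·41.5692/(4)·0.9417^3·0.3365^3 = +0.330545
  k=2: (−1)^3·41.5692/(12)·0.9417^1·0.3365^5 = -0.014065
d^3_{0,-1}(0.6863) = -0.863136 +0.330545 -0.014065 = -0.546657
Phases: e^{-i·(0)·4.6776}=+1.000000+0.000000i, e^{-i·(-1)·0.1844}=+0.983046+0.183357i ⇒ D=-0.537389-0.100233i

Re=-0.5374 Im=-0.1002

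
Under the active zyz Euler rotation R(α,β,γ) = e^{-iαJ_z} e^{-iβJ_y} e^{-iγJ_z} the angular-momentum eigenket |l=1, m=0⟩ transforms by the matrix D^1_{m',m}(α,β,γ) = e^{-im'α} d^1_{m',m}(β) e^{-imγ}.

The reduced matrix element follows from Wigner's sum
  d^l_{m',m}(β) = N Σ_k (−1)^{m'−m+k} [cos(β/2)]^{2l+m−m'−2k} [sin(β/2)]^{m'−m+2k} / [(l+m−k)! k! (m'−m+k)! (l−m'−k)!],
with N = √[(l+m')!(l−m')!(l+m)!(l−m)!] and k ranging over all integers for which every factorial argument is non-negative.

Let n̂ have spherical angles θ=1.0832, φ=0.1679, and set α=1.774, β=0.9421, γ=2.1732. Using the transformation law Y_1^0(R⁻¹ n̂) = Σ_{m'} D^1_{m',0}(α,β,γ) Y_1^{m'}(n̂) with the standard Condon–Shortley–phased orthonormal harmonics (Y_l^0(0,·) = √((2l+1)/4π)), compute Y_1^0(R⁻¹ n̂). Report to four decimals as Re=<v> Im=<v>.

Re=0.1223 Im=0.0000

Need the full column D^1_{m',0} for m'=−1..1 at α=1.774, β=0.9421, γ=2.1732.
cos(β/2)=0.891092, sin(β/2)=0.453822
d^1_{-1,0}: single k=1 term ⇒ +0.571904;  D = -0.115415+0.560137i
d^1_{0,0}: k∈[0..1] ⇒ +0.794045 -0.205955 = +0.588091;  D = +0.588091+0.000000i
d^1_{1,0}: single k=0 term ⇒ -0.571904;  D = +0.115415+0.560137i
Y_1^{m'}(θ=1.0832,φ=0.1679) and Σ D·Y over m':
  (-0.1154+0.5601i)·(+0.3009-0.0510i)  (+0.5881+0.0000i)·(+0.2289+0.0000i)  (+0.1154+0.5601i)·(-0.3009-0.0510i)
Y_1^0(R⁻¹ n̂) = +0.122298+0.000000i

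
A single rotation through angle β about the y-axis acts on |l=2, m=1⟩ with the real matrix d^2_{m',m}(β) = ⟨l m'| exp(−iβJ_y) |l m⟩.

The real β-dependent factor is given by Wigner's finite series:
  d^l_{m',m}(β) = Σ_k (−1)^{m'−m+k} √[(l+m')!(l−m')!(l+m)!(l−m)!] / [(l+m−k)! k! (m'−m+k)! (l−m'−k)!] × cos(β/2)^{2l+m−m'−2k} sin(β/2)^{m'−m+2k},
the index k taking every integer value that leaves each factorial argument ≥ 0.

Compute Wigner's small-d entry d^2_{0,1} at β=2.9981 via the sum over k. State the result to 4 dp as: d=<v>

d=-0.1733

d^2_{0,1}(β=2.9981) via Wigner's sum:
c=cos(2.9981/2)=0.071685, s=sin(2.9981/2)=0.997427; N=√[2·2·6·1]=4.898979
k∈{1,2} keeps every argument non-negative
  k=1: (−1)^0·4.8990/(2)·0.0717^3·0.9974^1 = +0.000900
  k=2: (−1)^1·4.8990/(2)·0.0717^1·0.9974^3 = -0.174239
d^2_{0,1}(2.9981) = +0.000900 -0.174239 = -0.173339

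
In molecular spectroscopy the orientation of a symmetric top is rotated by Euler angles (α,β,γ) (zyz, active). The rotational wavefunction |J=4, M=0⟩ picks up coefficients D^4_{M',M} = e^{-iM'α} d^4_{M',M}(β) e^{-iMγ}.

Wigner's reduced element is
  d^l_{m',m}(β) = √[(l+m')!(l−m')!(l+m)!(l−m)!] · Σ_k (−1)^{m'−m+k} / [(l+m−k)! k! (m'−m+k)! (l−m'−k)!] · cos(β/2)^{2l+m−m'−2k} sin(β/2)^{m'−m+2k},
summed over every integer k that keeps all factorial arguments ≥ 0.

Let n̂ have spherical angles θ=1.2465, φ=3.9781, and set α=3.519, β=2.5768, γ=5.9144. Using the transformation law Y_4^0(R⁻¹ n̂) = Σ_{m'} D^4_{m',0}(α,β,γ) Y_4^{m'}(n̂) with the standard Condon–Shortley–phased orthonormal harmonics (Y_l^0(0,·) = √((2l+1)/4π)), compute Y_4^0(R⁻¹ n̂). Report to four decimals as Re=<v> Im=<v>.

Need the full column D^4_{m',0} for m'=−4..4 at α=3.519, β=2.5768, γ=5.9144.
cos(β/2)=0.278658, sin(β/2)=0.960390
d^4_{-4,0}: single k=4 term ⇒ +0.042917;  D = +0.002623+0.042836i
d^4_{-3,0}: k∈[3..4] ⇒ +0.017610 -0.209178 = -0.191568;  D = +0.081349+0.173438i
d^4_{-2,0}: k∈[2..4] ⇒ +0.004097 -0.129768 +0.578031 = +0.452360;  D = +0.329498+0.309936i
d^4_{-1,0}: k∈[1..4] ⇒ +0.000560 -0.039936 +0.474372 -0.939120 = -0.504124;  D = +0.468645+0.185775i
d^4_{0,0}: k∈[0..4] ⇒ +0.000036 -0.006909 +0.184663 -0.974876 +0.723740 = -0.073347;  D = -0.073347+0.000000i
d^4_{1,0}: k∈[0..3] ⇒ -0.000560 +0.039936 -0.474372 +0.939120 = +0.504124;  D = -0.468645+0.185775i
d^4_{2,0}: k∈[0..2] ⇒ +0.004097 -0.129768 +0.578031 = +0.452360;  D = +0.329498-0.309936i
d^4_{3,0}: k∈[0..1] ⇒ -0.017610 +0.209178 = +0.191568;  D = -0.081349+0.173438i
d^4_{4,0}: single k=0 term ⇒ +0.042917;  D = +0.002623-0.042836i
Y_4^{m'}(θ=1.2465,φ=3.9781) and Σ D·Y over m':
  (+0.0026+0.0428i)·(-0.3498+0.0725i)  (+0.0813+0.1734i)·(+0.2740+0.2007i)  (+0.3295+0.3099i)·(+0.0089+0.0865i)  (+0.4686+0.1858i)·(+0.2192-0.2428i)  (-0.0733+0.0000i)·(+0.0333+0.0000i)  (-0.4686+0.1858i)·(-0.2192-0.2428i)  (+0.3295-0.3099i)·(+0.0089-0.0865i)  (-0.0813+0.1734i)·(-0.2740+0.2007i)  (+0.0026-0.0428i)·(-0.3498-0.0725i)
Y_4^0(R⁻¹ n̂) = +0.212375-0.000000i

Re=0.2124 Im=0.0000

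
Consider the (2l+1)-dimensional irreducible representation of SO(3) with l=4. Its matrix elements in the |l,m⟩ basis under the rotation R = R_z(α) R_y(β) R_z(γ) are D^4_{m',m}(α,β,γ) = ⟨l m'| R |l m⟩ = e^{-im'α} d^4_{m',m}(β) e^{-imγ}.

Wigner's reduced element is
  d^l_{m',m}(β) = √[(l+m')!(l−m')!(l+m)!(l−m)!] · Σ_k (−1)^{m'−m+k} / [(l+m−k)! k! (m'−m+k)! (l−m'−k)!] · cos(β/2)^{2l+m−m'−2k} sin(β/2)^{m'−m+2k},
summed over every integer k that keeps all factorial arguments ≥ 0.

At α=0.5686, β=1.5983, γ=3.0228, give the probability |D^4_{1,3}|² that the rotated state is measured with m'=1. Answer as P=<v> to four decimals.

D^4_{1,3}(0.5686,1.5983,3.0228) = e^{-i·1·0.5686}·d^4_{1,3}(1.5983)·e^{-i·3·3.0228}. Compute d first:
With c≡cos(β/2)=0.697316 and s≡sin(β/2)=0.716764, N=[120·6·5040·1]^{1/2}=1904.940944
Admissible k: 2..3 (factorial args all ≥0)
  k=2: (−1)^0·1904.9409/(240)·0.6973^6·0.7168^2 = +0.468814
  k=3: (−1)^1·1904.9409/(144)·0.6973^4·0.7168^4 = -0.825547
d^4_{1,3}(1.5983) = +0.468814 -0.825547 = -0.356733
|D^4_{1,3}|² = |d^4_{1,3}(β)|² = (-0.356733)² = 0.127258 (the z-rotation phases have unit modulus)

P=0.1273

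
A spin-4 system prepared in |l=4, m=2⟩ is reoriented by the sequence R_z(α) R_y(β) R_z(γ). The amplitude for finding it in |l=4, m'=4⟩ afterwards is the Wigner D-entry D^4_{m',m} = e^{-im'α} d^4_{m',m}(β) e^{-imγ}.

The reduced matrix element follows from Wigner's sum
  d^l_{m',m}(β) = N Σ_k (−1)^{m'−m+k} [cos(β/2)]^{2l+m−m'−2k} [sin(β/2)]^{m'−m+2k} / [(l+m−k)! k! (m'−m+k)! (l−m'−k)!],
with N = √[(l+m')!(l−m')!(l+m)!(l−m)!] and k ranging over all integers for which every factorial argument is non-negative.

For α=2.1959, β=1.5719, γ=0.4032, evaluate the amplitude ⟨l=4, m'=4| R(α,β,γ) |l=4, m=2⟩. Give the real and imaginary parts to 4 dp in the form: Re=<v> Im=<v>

Re=-0.3255 Im=0.0543

D^4_{4,2}(2.1959,1.5719,0.4032) = e^{-i·4·2.1959}·d^4_{4,2}(1.5719)·e^{-i·2·0.4032}. Compute d first:
c=cos(1.5719/2)=0.706716, s=sin(1.5719/2)=0.707497; N=√[40320·1·720·2]=7619.763776
The bounds max(0,m−m')=0 and min(l+m,l−m')=0 give 1 term
  k=0: (−1)^2·7619.7638/(1440)·0.7067^6·0.7075^2 = +0.329989
d^4_{4,2}(1.5719) = +0.329989
Phases: e^{-i·(4)·2.1959}=-0.801392-0.598140i, e^{-i·(2)·0.4032}=+0.692101-0.721800i ⇒ D=-0.325495+0.054274i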